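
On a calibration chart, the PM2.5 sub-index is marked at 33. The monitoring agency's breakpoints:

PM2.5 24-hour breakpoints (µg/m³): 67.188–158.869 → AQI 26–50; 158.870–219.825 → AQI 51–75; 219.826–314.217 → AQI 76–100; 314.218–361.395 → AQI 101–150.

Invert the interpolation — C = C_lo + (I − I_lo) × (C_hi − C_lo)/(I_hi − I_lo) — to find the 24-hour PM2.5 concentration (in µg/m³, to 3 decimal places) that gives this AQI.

93.928

AQI 33 lies in the 26–50 band, which corresponds to 67.188–158.869 µg/m³.
C = 67.188 + (33−26)×(158.869−67.188)/(50−26) = 67.188 + 7×91.681/24 ≈ 93.92829 µg/m³ → 93.928 µg/m³ to 3 dp.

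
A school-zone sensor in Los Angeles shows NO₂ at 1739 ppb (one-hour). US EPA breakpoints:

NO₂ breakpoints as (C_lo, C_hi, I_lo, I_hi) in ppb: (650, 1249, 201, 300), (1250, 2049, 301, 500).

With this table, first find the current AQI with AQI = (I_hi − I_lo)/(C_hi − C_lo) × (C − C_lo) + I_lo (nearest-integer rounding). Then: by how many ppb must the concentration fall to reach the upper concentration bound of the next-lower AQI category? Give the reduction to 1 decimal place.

490.0

NO₂ 1739: bracket 1250–2049 → index 301–500; slope 199/799, offset 489.
AQI = 301 + 199/799·489 ≈ 422.79 ⇒ 423.
Current AQI 423 is in the Hazardous range (301–500). The next-lower category tops out at AQI 300, whose upper concentration bound is 1249 ppb.
Reduction needed = 1739 − 1249 = 490.0 ppb.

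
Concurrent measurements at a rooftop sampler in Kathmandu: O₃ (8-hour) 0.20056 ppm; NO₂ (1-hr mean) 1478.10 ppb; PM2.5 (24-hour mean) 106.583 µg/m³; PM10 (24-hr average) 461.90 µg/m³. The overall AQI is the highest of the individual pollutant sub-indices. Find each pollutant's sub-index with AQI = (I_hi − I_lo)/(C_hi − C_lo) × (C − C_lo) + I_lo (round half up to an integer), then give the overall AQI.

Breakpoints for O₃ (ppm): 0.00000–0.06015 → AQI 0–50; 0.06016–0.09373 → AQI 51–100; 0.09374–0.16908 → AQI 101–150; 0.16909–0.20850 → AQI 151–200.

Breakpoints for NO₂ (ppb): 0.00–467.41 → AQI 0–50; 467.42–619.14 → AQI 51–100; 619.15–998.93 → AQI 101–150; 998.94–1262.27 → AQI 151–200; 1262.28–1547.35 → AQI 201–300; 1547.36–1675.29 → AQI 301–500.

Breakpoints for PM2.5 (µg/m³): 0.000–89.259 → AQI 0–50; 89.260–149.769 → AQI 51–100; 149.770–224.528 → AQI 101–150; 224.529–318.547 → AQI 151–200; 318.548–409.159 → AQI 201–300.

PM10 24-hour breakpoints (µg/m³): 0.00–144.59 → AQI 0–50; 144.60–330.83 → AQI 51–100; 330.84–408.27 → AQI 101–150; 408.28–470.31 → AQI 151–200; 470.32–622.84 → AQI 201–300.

276

O₃: 0.20056 ∈ [0.16909, 0.20850] ↔ index [151, 200].
151 + (0.20056−0.16909)·(200−151)/(0.20850−0.16909) = 151 + 0.03147·49/0.03941 ≈ 190.13, so AQI = 190.
NO₂: row 1262.28–1547.35 (AQI 201–300). (300−201)·(1478.10−1262.28)/(1547.35−1262.28) + 201 = 99·215.82/285.07 + 201 ≈ 275.95 → 276.
PM2.5: 106.583 lies in 89.260–149.769, so I_lo=51, I_hi=100, C_lo=89.260, C_hi=149.769.
(100−51)/(149.769−89.260) × (106.583−89.260) + 51 = 49/60.509 × 17.323 + 51 ≈ 65.03 → 65.
PM10: row 408.28–470.31 (AQI 151–200). (200−151)·(461.90−408.28)/(470.31−408.28) + 151 = 49·53.62/62.03 + 151 ≈ 193.36 → 193.
Sub-indices: O₃→190, NO₂→276, PM2.5→65, PM10→193. Overall AQI = max = 276; dominant pollutant is NO₂.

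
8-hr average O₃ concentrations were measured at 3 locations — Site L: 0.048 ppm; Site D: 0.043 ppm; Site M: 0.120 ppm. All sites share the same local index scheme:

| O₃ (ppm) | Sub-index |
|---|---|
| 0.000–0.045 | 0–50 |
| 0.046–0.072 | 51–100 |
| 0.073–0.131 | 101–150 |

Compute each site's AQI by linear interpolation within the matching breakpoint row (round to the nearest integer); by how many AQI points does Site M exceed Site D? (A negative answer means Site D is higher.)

93

Site L: 0.048 lies in 0.046–0.072, so I_lo=51, I_hi=100, C_lo=0.046, C_hi=0.072.
(100−51)/(0.072−0.046) × (0.048−0.046) + 51 = 49/0.026 × 0.002 + 51 ≈ 54.77 → 55.
Site D: row 0.000–0.045 (AQI 0–50). (50−0)·(0.043−0.000)/(0.045−0.000) + 0 = 50·0.043/0.045 + 0 ≈ 47.78 → 48.
Site M 0.120: bracket 0.073–0.131 → index 101–150; slope 49/0.058, offset 0.047.
AQI = 101 + 49/0.058·0.047 ≈ 140.71 ⇒ 141.
AQIs: Site L=55, Site D=48, Site M=141. Site M (141) − Site D (48) = 93.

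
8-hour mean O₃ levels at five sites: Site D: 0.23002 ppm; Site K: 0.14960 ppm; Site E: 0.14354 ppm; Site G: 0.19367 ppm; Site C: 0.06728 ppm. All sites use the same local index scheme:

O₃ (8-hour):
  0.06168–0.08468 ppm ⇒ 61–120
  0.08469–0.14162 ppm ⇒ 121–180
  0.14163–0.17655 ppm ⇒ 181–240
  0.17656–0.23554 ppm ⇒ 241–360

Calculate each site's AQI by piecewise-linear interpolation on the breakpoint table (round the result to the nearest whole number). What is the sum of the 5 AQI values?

1078

Site D: 0.23002 ∈ [0.17656, 0.23554] ↔ index [241, 360].
241 + (0.23002−0.17656)·(360−241)/(0.23554−0.17656) = 241 + 0.05346·119/0.05898 ≈ 348.86, so AQI = 349.
Site K: 0.14960 ∈ [0.14163, 0.17655] ↔ index [181, 240].
181 + (0.14960−0.14163)·(240−181)/(0.17655−0.14163) = 181 + 0.00797·59/0.03492 ≈ 194.47, so AQI = 194.
Site E: 0.14354 ∈ [0.14163, 0.17655] ↔ index [181, 240].
181 + (0.14354−0.14163)·(240−181)/(0.17655−0.14163) = 181 + 0.00191·59/0.03492 ≈ 184.23, so AQI = 184.
Site G: row 0.17656–0.23554 (AQI 241–360). (360−241)·(0.19367−0.17656)/(0.23554−0.17656) + 241 = 119·0.01711/0.05898 + 241 ≈ 275.52 → 276.
Site C: 0.06728 lies in 0.06168–0.08468, so I_lo=61, I_hi=120, C_lo=0.06168, C_hi=0.08468.
(120−61)/(0.08468−0.06168) × (0.06728−0.06168) + 61 = 59/0.02300 × 0.00560 + 61 ≈ 75.37 → 75.
AQIs: Site D=349, Site K=194, Site E=184, Site G=276, Site C=75. Sum = 349 + 194 + 184 + 276 + 75 = 1078.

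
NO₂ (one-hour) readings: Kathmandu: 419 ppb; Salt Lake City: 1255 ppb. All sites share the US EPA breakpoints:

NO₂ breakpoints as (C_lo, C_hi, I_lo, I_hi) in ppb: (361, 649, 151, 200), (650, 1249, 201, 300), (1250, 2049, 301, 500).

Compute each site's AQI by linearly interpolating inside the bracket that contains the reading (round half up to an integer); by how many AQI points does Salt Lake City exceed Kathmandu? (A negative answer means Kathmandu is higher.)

141

Kathmandu: 419 lies in 361–649, so I_lo=151, I_hi=200, C_lo=361, C_hi=649.
(200−151)/(649−361) × (419−361) + 151 = 49/288 × 58 + 151 ≈ 160.87 → 161.
Salt Lake City: 1255 ∈ [1250, 2049] ↔ index [301, 500].
301 + (1255−1250)·(500−301)/(2049−1250) = 301 + 5·199/799 ≈ 302.25, so AQI = 302.
AQIs: Kathmandu=161, Salt Lake City=302. Salt Lake City (302) − Kathmandu (161) = 141.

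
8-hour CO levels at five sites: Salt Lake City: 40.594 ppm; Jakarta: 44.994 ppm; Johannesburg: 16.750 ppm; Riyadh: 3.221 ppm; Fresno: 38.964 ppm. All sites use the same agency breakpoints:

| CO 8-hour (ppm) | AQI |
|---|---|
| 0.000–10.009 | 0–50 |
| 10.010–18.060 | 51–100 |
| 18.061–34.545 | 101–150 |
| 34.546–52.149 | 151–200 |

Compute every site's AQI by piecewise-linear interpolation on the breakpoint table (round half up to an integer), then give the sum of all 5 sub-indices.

Salt Lake City 40.594: bracket 34.546–52.149 → index 151–200; slope 49/17.603, offset 6.048.
AQI = 151 + 49/17.603·6.048 ≈ 167.84 ⇒ 168.
Jakarta 44.994: bracket 34.546–52.149 → index 151–200; slope 49/17.603, offset 10.448.
AQI = 151 + 49/17.603·10.448 ≈ 180.08 ⇒ 180.
Johannesburg: row 10.010–18.060 (AQI 51–100). (100−51)·(16.750−10.010)/(18.060−10.010) + 51 = 49·6.740/8.050 + 51 ≈ 92.03 → 92.
Riyadh 3.221: bracket 0.000–10.009 → index 0–50; slope 50/10.009, offset 3.221.
AQI = 0 + 50/10.009·3.221 ≈ 16.09 ⇒ 16.
Fresno: 38.964 lies in 34.546–52.149, so I_lo=151, I_hi=200, C_lo=34.546, C_hi=52.149.
(200−151)/(52.149−34.546) × (38.964−34.546) + 151 = 49/17.603 × 4.418 + 151 ≈ 163.30 → 163.
AQIs: Salt Lake City=168, Jakarta=180, Johannesburg=92, Riyadh=16, Fresno=163. Sum = 168 + 180 + 92 + 16 + 163 = 619.

619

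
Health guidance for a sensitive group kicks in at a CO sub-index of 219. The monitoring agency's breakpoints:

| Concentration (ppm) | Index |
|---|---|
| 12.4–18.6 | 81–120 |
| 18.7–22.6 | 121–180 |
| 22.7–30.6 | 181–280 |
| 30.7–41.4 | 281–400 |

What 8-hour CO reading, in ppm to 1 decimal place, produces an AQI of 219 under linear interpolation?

25.7

AQI 219 lies in the 181–280 band, which corresponds to 22.7–30.6 ppm.
C = 22.7 + (219−181)×(30.6−22.7)/(280−181) = 22.7 + 38×7.9/99 ≈ 25.732 ppm → 25.7 ppm to 1 dp.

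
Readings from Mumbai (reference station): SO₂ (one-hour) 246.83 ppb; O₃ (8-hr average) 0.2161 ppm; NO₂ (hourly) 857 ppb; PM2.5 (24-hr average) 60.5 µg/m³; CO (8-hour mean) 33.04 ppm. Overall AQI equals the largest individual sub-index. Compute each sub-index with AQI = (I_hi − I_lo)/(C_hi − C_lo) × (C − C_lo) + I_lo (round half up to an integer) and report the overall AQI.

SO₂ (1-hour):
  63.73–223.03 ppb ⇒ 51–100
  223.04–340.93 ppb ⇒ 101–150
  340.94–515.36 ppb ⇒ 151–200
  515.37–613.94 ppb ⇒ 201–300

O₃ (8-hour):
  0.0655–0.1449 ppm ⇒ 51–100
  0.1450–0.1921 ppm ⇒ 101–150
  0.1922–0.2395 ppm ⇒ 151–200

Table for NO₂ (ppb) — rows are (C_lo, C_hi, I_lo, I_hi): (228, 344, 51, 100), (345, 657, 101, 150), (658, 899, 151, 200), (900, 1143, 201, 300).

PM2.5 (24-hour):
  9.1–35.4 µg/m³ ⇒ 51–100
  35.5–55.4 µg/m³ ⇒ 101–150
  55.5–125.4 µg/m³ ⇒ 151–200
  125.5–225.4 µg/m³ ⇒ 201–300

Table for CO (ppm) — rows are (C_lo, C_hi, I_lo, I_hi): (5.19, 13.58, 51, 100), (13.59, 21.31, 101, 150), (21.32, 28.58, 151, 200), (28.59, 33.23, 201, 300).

SO₂: 246.83 ∈ [223.04, 340.93] ↔ index [101, 150].
101 + (246.83−223.04)·(150−101)/(340.93−223.04) = 101 + 23.79·49/117.89 ≈ 110.89, so AQI = 111.
O₃: 0.2161 lies in 0.1922–0.2395, so I_lo=151, I_hi=200, C_lo=0.1922, C_hi=0.2395.
(200−151)/(0.2395−0.1922) × (0.2161−0.1922) + 151 = 49/0.0473 × 0.0239 + 151 ≈ 175.76 → 176.
NO₂ 857: bracket 658–899 → index 151–200; slope 49/241, offset 199.
AQI = 151 + 49/241·199 ≈ 191.46 ⇒ 191.
PM2.5: 60.5 lies in 55.5–125.4, so I_lo=151, I_hi=200, C_lo=55.5, C_hi=125.4.
(200−151)/(125.4−55.5) × (60.5−55.5) + 151 = 49/69.9 × 5.0 + 151 ≈ 154.51 → 155.
CO: 33.04 lies in 28.59–33.23, so I_lo=201, I_hi=300, C_lo=28.59, C_hi=33.23.
(300−201)/(33.23−28.59) × (33.04−28.59) + 201 = 99/4.64 × 4.45 + 201 ≈ 295.95 → 296.
Sub-indices: SO₂→111, O₃→176, NO₂→191, PM2.5→155, CO→296. Overall AQI = max = 296; dominant pollutant is CO.
AQI 296: Very Unhealthy.

296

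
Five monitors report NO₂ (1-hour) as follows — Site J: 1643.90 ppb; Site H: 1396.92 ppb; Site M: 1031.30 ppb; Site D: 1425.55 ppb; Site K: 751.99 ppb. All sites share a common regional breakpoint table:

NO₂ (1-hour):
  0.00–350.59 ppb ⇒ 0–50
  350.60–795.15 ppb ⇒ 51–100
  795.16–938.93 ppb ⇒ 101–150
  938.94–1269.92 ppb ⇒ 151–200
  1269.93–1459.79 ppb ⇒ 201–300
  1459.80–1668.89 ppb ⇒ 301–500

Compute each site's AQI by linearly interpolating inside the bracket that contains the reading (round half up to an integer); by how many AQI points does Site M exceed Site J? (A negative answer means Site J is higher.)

Site J: row 1459.80–1668.89 (AQI 301–500). (500−301)·(1643.90−1459.80)/(1668.89−1459.80) + 301 = 199·184.10/209.09 + 301 ≈ 476.22 → 476.
Site H 1396.92: bracket 1269.93–1459.79 → index 201–300; slope 99/189.86, offset 126.99.
AQI = 201 + 99/189.86·126.99 ≈ 267.22 ⇒ 267.
Site M: 1031.30 ∈ [938.94, 1269.92] ↔ index [151, 200].
151 + (1031.30−938.94)·(200−151)/(1269.92−938.94) = 151 + 92.36·49/330.98 ≈ 164.67, so AQI = 165.
Site D: 1425.55 ∈ [1269.93, 1459.79] ↔ index [201, 300].
201 + (1425.55−1269.93)·(300−201)/(1459.79−1269.93) = 201 + 155.62·99/189.86 ≈ 282.15, so AQI = 282.
Site K: row 350.60–795.15 (AQI 51–100). (100−51)·(751.99−350.60)/(795.15−350.60) + 51 = 49·401.39/444.55 + 51 ≈ 95.24 → 95.
AQIs: Site J=476, Site H=267, Site M=165, Site D=282, Site K=95. Site M (165) − Site J (476) = -311.

-311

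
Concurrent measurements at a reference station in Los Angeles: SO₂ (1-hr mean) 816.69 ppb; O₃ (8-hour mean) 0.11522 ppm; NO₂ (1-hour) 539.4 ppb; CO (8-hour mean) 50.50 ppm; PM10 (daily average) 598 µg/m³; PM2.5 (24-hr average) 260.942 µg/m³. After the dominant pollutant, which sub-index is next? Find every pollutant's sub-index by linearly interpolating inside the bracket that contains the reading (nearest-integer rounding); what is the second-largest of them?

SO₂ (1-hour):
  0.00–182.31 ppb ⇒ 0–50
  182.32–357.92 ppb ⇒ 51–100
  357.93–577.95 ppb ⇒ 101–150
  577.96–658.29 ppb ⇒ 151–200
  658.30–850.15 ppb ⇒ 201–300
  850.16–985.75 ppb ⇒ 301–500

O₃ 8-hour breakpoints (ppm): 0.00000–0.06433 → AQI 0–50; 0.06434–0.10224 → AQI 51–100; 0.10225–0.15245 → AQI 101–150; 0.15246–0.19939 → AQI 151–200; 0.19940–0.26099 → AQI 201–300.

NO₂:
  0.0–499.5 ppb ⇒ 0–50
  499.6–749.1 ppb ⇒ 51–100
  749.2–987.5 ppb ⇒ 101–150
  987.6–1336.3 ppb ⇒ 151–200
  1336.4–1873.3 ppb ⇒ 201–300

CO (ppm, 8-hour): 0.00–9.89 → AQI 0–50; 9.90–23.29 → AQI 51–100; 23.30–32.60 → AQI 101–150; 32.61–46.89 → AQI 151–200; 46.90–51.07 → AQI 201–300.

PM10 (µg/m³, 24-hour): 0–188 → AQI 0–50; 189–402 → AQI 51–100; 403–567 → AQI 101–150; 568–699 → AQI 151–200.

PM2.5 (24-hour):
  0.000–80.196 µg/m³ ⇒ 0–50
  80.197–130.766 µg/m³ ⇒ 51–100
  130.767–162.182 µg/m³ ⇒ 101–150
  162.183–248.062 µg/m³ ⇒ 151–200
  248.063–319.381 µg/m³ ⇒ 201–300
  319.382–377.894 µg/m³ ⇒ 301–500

SO₂: row 658.30–850.15 (AQI 201–300). (300−201)·(816.69−658.30)/(850.15−658.30) + 201 = 99·158.39/191.85 + 201 ≈ 282.73 → 283.
O₃ 0.11522: bracket 0.10225–0.15245 → index 101–150; slope 49/0.05020, offset 0.01297.
AQI = 101 + 49/0.05020·0.01297 ≈ 113.66 ⇒ 114.
NO₂ 539.4: bracket 499.6–749.1 → index 51–100; slope 49/249.5, offset 39.8.
AQI = 51 + 49/249.5·39.8 ≈ 58.82 ⇒ 59.
CO: 50.50 ∈ [46.90, 51.07] ↔ index [201, 300].
201 + (50.50−46.90)·(300−201)/(51.07−46.90) = 201 + 3.60·99/4.17 ≈ 286.47, so AQI = 286.
PM10 598: bracket 568–699 → index 151–200; slope 49/131, offset 30.
AQI = 151 + 49/131·30 ≈ 162.22 ⇒ 162.
PM2.5: 260.942 ∈ [248.063, 319.381] ↔ index [201, 300].
201 + (260.942−248.063)·(300−201)/(319.381−248.063) = 201 + 12.879·99/71.318 ≈ 218.88, so AQI = 219.
Sub-indices: SO₂→283, O₃→114, NO₂→59, CO→286, PM10→162, PM2.5→219. Ranked high→low: 286, 283, 219, 162, 114, 59. Second-highest sub-index = 283.

283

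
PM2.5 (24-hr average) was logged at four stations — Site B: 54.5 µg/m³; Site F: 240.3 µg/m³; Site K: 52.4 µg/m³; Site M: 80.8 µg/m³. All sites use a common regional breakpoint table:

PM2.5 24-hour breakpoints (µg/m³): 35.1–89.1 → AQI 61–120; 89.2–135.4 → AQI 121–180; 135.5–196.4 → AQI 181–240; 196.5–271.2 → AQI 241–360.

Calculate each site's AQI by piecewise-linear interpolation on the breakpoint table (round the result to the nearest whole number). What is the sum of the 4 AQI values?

Site B 54.5: bracket 35.1–89.1 → index 61–120; slope 59/54.0, offset 19.4.
AQI = 61 + 59/54.0·19.4 ≈ 82.20 ⇒ 82.
Site F: 240.3 lies in 196.5–271.2, so I_lo=241, I_hi=360, C_lo=196.5, C_hi=271.2.
(360−241)/(271.2−196.5) × (240.3−196.5) + 241 = 119/74.7 × 43.8 + 241 ≈ 310.78 → 311.
Site K: 52.4 lies in 35.1–89.1, so I_lo=61, I_hi=120, C_lo=35.1, C_hi=89.1.
(120−61)/(89.1−35.1) × (52.4−35.1) + 61 = 59/54.0 × 17.3 + 61 ≈ 79.90 → 80.
Site M 80.8: bracket 35.1–89.1 → index 61–120; slope 59/54.0, offset 45.7.
AQI = 61 + 59/54.0·45.7 ≈ 110.93 ⇒ 111.
AQIs: Site B=82, Site F=311, Site K=80, Site M=111. Sum = 82 + 311 + 80 + 111 = 584.

584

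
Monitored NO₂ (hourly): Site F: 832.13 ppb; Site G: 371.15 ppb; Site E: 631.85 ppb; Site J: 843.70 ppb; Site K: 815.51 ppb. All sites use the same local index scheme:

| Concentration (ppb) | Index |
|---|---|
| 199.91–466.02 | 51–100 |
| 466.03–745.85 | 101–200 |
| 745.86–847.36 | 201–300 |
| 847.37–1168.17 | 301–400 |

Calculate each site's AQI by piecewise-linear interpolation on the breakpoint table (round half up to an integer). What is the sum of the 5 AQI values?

1093

Site F: 832.13 lies in 745.86–847.36, so I_lo=201, I_hi=300, C_lo=745.86, C_hi=847.36.
(300−201)/(847.36−745.86) × (832.13−745.86) + 201 = 99/101.50 × 86.27 + 201 ≈ 285.15 → 285.
Site G: 371.15 lies in 199.91–466.02, so I_lo=51, I_hi=100, C_lo=199.91, C_hi=466.02.
(100−51)/(466.02−199.91) × (371.15−199.91) + 51 = 49/266.11 × 171.24 + 51 ≈ 82.53 → 83.
Site E: row 466.03–745.85 (AQI 101–200). (200−101)·(631.85−466.03)/(745.85−466.03) + 101 = 99·165.82/279.82 + 101 ≈ 159.67 → 160.
Site J: row 745.86–847.36 (AQI 201–300). (300−201)·(843.70−745.86)/(847.36−745.86) + 201 = 99·97.84/101.50 + 201 ≈ 296.43 → 296.
Site K: 815.51 ∈ [745.86, 847.36] ↔ index [201, 300].
201 + (815.51−745.86)·(300−201)/(847.36−745.86) = 201 + 69.65·99/101.50 ≈ 268.93, so AQI = 269.
AQIs: Site F=285, Site G=83, Site E=160, Site J=296, Site K=269. Sum = 285 + 83 + 160 + 296 + 269 = 1093.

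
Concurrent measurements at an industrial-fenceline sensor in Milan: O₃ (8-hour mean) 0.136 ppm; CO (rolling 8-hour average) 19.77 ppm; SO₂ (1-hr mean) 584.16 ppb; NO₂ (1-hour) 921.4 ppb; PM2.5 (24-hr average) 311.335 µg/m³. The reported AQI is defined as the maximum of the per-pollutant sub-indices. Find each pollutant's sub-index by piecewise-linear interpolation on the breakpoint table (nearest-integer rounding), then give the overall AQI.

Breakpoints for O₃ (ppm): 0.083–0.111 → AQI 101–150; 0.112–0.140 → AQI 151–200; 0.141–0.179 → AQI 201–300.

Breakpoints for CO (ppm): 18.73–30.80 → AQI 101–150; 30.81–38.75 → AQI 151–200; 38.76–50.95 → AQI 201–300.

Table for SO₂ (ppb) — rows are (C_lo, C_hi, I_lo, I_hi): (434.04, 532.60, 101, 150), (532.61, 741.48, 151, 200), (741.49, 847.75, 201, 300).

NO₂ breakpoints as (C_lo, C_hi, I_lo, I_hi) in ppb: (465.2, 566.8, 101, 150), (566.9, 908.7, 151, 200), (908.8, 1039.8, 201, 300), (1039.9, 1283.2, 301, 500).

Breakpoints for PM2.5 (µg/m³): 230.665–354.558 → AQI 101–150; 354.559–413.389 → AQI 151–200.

O₃: 0.136 ∈ [0.112, 0.140] ↔ index [151, 200].
151 + (0.136−0.112)·(200−151)/(0.140−0.112) = 151 + 0.024·49/0.028 ≈ 193.00, so AQI = 193.
CO 19.77: bracket 18.73–30.80 → index 101–150; slope 49/12.07, offset 1.04.
AQI = 101 + 49/12.07·1.04 ≈ 105.22 ⇒ 105.
SO₂: 584.16 ∈ [532.61, 741.48] ↔ index [151, 200].
151 + (584.16−532.61)·(200−151)/(741.48−532.61) = 151 + 51.55·49/208.87 ≈ 163.09, so AQI = 163.
NO₂ 921.4: bracket 908.8–1039.8 → index 201–300; slope 99/131.0, offset 12.6.
AQI = 201 + 99/131.0·12.6 ≈ 210.52 ⇒ 211.
PM2.5: row 230.665–354.558 (AQI 101–150). (150−101)·(311.335−230.665)/(354.558−230.665) + 101 = 49·80.670/123.893 + 101 ≈ 132.91 → 133.
Sub-indices: O₃→193, CO→105, SO₂→163, NO₂→211, PM2.5→133. Overall AQI = max = 211; dominant pollutant is NO₂.
AQI 211: Very Unhealthy.

211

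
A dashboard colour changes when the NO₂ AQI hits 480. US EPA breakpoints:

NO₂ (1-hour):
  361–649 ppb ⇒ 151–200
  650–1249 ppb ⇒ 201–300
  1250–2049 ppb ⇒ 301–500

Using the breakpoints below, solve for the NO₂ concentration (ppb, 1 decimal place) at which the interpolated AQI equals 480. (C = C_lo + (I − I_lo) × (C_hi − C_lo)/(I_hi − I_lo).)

1968.7

AQI 480 lies in the 301–500 band, which corresponds to 1250–2049 ppb.
C = 1250 + (480−301)×(2049−1250)/(500−301) = 1250 + 179×799/199 ≈ 1968.698 ppb → 1968.7 ppb to 1 dp.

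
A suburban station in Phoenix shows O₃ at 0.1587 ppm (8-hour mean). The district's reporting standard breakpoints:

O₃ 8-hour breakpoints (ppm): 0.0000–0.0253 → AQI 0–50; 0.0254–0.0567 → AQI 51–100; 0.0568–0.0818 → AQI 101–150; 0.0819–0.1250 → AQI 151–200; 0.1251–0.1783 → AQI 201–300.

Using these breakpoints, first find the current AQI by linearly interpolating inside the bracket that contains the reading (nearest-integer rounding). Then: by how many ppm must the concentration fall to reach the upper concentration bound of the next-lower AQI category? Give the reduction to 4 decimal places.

O₃: row 0.1251–0.1783 (AQI 201–300). (300−201)·(0.1587−0.1251)/(0.1783−0.1251) + 201 = 99·0.0336/0.0532 + 201 ≈ 263.53 → 264.
Current AQI 264 is in the Very Unhealthy range (201–300). The next-lower category tops out at AQI 200, whose upper concentration bound is 0.1250 ppm.
Reduction needed = 0.1587 − 0.1250 = 0.0337 ppm.

0.0337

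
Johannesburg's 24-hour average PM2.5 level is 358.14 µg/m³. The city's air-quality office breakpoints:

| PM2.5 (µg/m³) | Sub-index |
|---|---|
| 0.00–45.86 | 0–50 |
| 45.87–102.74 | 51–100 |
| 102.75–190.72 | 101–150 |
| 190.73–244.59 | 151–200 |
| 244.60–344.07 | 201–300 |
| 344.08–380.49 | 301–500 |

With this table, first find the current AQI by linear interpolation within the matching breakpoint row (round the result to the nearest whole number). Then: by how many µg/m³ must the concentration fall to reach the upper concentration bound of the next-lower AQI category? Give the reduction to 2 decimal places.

14.07

PM2.5: 358.14 lies in 344.08–380.49, so I_lo=301, I_hi=500, C_lo=344.08, C_hi=380.49.
(500−301)/(380.49−344.08) × (358.14−344.08) + 301 = 199/36.41 × 14.06 + 301 ≈ 377.85 → 378.
Current AQI 378 is in the Hazardous range (301–500). The next-lower category tops out at AQI 300, whose upper concentration bound is 344.07 µg/m³.
Reduction needed = 358.14 − 344.07 = 14.07 µg/m³.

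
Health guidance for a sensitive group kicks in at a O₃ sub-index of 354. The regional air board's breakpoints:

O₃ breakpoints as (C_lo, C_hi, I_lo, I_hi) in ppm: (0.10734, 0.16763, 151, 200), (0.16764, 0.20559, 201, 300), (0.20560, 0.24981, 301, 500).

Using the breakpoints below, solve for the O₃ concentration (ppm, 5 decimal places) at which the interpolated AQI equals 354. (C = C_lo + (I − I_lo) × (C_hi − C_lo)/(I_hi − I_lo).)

0.21737

AQI 354 lies in the 301–500 band, which corresponds to 0.20560–0.24981 ppm.
C = 0.20560 + (354−301)×(0.24981−0.20560)/(500−301) = 0.20560 + 53×0.04421/199 ≈ 0.2173745 ppm → 0.21737 ppm to 5 dp.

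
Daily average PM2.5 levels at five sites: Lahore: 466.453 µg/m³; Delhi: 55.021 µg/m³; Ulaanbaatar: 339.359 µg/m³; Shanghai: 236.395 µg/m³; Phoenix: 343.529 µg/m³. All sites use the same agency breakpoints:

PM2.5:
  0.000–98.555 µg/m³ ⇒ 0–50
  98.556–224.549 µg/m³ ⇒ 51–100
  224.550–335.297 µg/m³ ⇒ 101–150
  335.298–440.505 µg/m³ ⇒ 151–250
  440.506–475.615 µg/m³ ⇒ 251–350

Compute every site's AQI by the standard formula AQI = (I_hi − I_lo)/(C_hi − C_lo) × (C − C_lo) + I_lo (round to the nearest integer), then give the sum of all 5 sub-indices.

772

Lahore: 466.453 ∈ [440.506, 475.615] ↔ index [251, 350].
251 + (466.453−440.506)·(350−251)/(475.615−440.506) = 251 + 25.947·99/35.109 ≈ 324.17, so AQI = 324.
Delhi: 55.021 lies in 0.000–98.555, so I_lo=0, I_hi=50, C_lo=0.000, C_hi=98.555.
(50−0)/(98.555−0.000) × (55.021−0.000) + 0 = 50/98.555 × 55.021 + 0 ≈ 27.91 → 28.
Ulaanbaatar 339.359: bracket 335.298–440.505 → index 151–250; slope 99/105.207, offset 4.061.
AQI = 151 + 99/105.207·4.061 ≈ 154.82 ⇒ 155.
Shanghai: 236.395 ∈ [224.550, 335.297] ↔ index [101, 150].
101 + (236.395−224.550)·(150−101)/(335.297−224.550) = 101 + 11.845·49/110.747 ≈ 106.24, so AQI = 106.
Phoenix 343.529: bracket 335.298–440.505 → index 151–250; slope 99/105.207, offset 8.231.
AQI = 151 + 99/105.207·8.231 ≈ 158.75 ⇒ 159.
AQIs: Lahore=324, Delhi=28, Ulaanbaatar=155, Shanghai=106, Phoenix=159. Sum = 324 + 28 + 155 + 106 + 159 = 772.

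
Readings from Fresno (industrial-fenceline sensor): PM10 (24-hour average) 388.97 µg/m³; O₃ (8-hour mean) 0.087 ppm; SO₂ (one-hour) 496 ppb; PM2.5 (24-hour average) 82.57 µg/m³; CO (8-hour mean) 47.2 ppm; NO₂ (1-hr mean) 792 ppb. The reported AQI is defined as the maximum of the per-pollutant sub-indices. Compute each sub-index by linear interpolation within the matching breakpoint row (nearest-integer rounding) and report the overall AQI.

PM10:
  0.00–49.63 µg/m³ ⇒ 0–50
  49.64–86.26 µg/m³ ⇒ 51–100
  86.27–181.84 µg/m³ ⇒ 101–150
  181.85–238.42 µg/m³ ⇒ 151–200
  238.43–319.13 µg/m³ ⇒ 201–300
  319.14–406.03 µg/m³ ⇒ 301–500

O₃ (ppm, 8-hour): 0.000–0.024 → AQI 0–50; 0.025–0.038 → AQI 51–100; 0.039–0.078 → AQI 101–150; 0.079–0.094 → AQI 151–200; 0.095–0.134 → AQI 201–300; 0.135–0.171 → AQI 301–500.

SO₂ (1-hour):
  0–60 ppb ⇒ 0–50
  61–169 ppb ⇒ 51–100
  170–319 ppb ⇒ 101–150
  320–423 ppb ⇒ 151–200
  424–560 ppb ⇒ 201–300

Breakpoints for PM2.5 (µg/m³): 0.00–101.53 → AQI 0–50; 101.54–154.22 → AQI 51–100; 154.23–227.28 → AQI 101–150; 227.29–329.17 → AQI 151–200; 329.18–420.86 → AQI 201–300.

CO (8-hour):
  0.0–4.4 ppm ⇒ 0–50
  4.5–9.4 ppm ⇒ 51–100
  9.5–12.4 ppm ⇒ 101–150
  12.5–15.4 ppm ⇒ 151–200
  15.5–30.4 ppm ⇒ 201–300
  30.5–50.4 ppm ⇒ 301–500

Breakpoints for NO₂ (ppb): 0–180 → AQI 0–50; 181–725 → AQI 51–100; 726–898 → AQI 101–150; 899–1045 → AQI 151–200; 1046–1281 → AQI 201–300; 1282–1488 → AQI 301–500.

PM10: 388.97 lies in 319.14–406.03, so I_lo=301, I_hi=500, C_lo=319.14, C_hi=406.03.
(500−301)/(406.03−319.14) × (388.97−319.14) + 301 = 199/86.89 × 69.83 + 301 ≈ 460.93 → 461.
O₃: 0.087 ∈ [0.079, 0.094] ↔ index [151, 200].
151 + (0.087−0.079)·(200−151)/(0.094−0.079) = 151 + 0.008·49/0.015 ≈ 177.13, so AQI = 177.
SO₂: 496 ∈ [424, 560] ↔ index [201, 300].
201 + (496−424)·(300−201)/(560−424) = 201 + 72·99/136 ≈ 253.41, so AQI = 253.
PM2.5: 82.57 lies in 0.00–101.53, so I_lo=0, I_hi=50, C_lo=0.00, C_hi=101.53.
(50−0)/(101.53−0.00) × (82.57−0.00) + 0 = 50/101.53 × 82.57 + 0 ≈ 40.66 → 41.
CO: 47.2 lies in 30.5–50.4, so I_lo=301, I_hi=500, C_lo=30.5, C_hi=50.4.
(500−301)/(50.4−30.5) × (47.2−30.5) + 301 = 199/19.9 × 16.7 + 301 ≈ 468.00 → 468.
NO₂: 792 ∈ [726, 898] ↔ index [101, 150].
101 + (792−726)·(150−101)/(898−726) = 101 + 66·49/172 ≈ 119.80, so AQI = 120.
Sub-indices: PM10→461, O₃→177, SO₂→253, PM2.5→41, CO→468, NO₂→120. Overall AQI = max = 468; dominant pollutant is CO.
AQI 468: Hazardous.

468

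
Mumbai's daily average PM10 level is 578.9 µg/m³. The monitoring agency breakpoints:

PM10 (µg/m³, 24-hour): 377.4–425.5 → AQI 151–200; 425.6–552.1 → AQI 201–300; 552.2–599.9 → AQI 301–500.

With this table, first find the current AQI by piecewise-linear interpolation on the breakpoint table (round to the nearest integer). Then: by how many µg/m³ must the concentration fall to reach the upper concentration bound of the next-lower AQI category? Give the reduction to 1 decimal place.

26.8

PM10: 578.9 lies in 552.2–599.9, so I_lo=301, I_hi=500, C_lo=552.2, C_hi=599.9.
(500−301)/(599.9−552.2) × (578.9−552.2) + 301 = 199/47.7 × 26.7 + 301 ≈ 412.39 → 412.
Current AQI 412 is in the Hazardous range (301–500). The next-lower category tops out at AQI 300, whose upper concentration bound is 552.1 µg/m³.
Reduction needed = 578.9 − 552.1 = 26.8 µg/m³.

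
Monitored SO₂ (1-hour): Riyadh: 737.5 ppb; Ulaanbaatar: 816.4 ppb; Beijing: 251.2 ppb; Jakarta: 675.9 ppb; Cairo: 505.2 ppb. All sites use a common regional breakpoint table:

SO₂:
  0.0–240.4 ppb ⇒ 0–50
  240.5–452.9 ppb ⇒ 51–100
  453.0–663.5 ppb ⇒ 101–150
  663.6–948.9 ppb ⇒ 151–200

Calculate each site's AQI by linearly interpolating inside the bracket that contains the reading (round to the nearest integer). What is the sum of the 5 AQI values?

660

Riyadh 737.5: bracket 663.6–948.9 → index 151–200; slope 49/285.3, offset 73.9.
AQI = 151 + 49/285.3·73.9 ≈ 163.69 ⇒ 164.
Ulaanbaatar: 816.4 ∈ [663.6, 948.9] ↔ index [151, 200].
151 + (816.4−663.6)·(200−151)/(948.9−663.6) = 151 + 152.8·49/285.3 ≈ 177.24, so AQI = 177.
Beijing: 251.2 ∈ [240.5, 452.9] ↔ index [51, 100].
51 + (251.2−240.5)·(100−51)/(452.9−240.5) = 51 + 10.7·49/212.4 ≈ 53.47, so AQI = 53.
Jakarta: 675.9 ∈ [663.6, 948.9] ↔ index [151, 200].
151 + (675.9−663.6)·(200−151)/(948.9−663.6) = 151 + 12.3·49/285.3 ≈ 153.11, so AQI = 153.
Cairo: row 453.0–663.5 (AQI 101–150). (150−101)·(505.2−453.0)/(663.5−453.0) + 101 = 49·52.2/210.5 + 101 ≈ 113.15 → 113.
AQIs: Riyadh=164, Ulaanbaatar=177, Beijing=53, Jakarta=153, Cairo=113. Sum = 164 + 177 + 53 + 153 + 113 = 660.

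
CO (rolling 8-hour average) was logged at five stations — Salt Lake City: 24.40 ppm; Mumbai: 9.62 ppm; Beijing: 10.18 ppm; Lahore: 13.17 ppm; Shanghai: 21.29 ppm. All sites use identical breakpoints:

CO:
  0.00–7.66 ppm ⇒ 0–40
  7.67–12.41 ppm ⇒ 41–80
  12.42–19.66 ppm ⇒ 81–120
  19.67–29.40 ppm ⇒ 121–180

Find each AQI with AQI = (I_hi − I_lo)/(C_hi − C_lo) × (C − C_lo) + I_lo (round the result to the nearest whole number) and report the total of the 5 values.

485

Salt Lake City 24.40: bracket 19.67–29.40 → index 121–180; slope 59/9.73, offset 4.73.
AQI = 121 + 59/9.73·4.73 ≈ 149.68 ⇒ 150.
Mumbai: 9.62 ∈ [7.67, 12.41] ↔ index [41, 80].
41 + (9.62−7.67)·(80−41)/(12.41−7.67) = 41 + 1.95·39/4.74 ≈ 57.04, so AQI = 57.
Beijing: 10.18 ∈ [7.67, 12.41] ↔ index [41, 80].
41 + (10.18−7.67)·(80−41)/(12.41−7.67) = 41 + 2.51·39/4.74 ≈ 61.65, so AQI = 62.
Lahore 13.17: bracket 12.42–19.66 → index 81–120; slope 39/7.24, offset 0.75.
AQI = 81 + 39/7.24·0.75 ≈ 85.04 ⇒ 85.
Shanghai: 21.29 ∈ [19.67, 29.40] ↔ index [121, 180].
121 + (21.29−19.67)·(180−121)/(29.40−19.67) = 121 + 1.62·59/9.73 ≈ 130.82, so AQI = 131.
AQIs: Salt Lake City=150, Mumbai=57, Beijing=62, Lahore=85, Shanghai=131. Sum = 150 + 57 + 62 + 85 + 131 = 485.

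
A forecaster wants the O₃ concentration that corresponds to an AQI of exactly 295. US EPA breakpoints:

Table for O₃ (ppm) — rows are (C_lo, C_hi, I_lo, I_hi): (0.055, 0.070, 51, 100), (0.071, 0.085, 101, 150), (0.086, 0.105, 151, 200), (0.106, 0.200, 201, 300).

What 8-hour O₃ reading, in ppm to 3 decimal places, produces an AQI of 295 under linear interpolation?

0.195

AQI 295 lies in the 201–300 band, which corresponds to 0.106–0.200 ppm.
C = 0.106 + (295−201)×(0.200−0.106)/(300−201) = 0.106 + 94×0.094/99 ≈ 0.19525 ppm → 0.195 ppm to 3 dp.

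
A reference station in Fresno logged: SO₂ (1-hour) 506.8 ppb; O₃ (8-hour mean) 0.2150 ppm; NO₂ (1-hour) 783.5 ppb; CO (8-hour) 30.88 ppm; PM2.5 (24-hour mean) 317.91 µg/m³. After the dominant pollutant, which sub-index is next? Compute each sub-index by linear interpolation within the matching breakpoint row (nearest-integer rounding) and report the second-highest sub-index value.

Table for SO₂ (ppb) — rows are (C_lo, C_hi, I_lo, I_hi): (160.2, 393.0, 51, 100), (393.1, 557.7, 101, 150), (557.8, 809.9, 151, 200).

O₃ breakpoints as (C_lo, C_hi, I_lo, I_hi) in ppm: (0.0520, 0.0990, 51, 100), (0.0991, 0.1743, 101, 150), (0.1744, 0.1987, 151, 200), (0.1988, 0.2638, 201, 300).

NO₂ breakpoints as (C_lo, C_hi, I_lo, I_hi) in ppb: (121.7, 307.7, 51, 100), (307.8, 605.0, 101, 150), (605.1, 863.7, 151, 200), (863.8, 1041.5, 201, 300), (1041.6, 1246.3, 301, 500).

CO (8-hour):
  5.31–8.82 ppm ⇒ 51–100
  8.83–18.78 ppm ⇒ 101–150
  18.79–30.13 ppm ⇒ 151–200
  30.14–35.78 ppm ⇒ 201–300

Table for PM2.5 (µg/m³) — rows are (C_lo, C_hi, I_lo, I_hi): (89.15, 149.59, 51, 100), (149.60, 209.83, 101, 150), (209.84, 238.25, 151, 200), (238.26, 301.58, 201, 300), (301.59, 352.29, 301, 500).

SO₂ 506.8: bracket 393.1–557.7 → index 101–150; slope 49/164.6, offset 113.7.
AQI = 101 + 49/164.6·113.7 ≈ 134.85 ⇒ 135.
O₃: 0.2150 ∈ [0.1988, 0.2638] ↔ index [201, 300].
201 + (0.2150−0.1988)·(300−201)/(0.2638−0.1988) = 201 + 0.0162·99/0.0650 ≈ 225.67, so AQI = 226.
NO₂: 783.5 lies in 605.1–863.7, so I_lo=151, I_hi=200, C_lo=605.1, C_hi=863.7.
(200−151)/(863.7−605.1) × (783.5−605.1) + 151 = 49/258.6 × 178.4 + 151 ≈ 184.80 → 185.
CO: 30.88 lies in 30.14–35.78, so I_lo=201, I_hi=300, C_lo=30.14, C_hi=35.78.
(300−201)/(35.78−30.14) × (30.88−30.14) + 201 = 99/5.64 × 0.74 + 201 ≈ 213.99 → 214.
PM2.5: row 301.59–352.29 (AQI 301–500). (500−301)·(317.91−301.59)/(352.29−301.59) + 301 = 199·16.32/50.70 + 301 ≈ 365.06 → 365.
Sub-indices: SO₂→135, O₃→226, NO₂→185, CO→214, PM2.5→365. Ranked high→low: 365, 226, 214, 185, 135. Second-highest sub-index = 226.

226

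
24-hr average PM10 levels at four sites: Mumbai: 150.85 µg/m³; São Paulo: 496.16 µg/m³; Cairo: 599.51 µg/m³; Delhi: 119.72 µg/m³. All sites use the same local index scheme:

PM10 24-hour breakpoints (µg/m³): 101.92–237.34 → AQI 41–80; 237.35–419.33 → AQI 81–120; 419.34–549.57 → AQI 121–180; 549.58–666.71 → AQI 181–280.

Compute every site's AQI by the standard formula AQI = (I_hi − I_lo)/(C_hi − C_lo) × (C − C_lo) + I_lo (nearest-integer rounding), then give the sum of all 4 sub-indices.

Mumbai: 150.85 ∈ [101.92, 237.34] ↔ index [41, 80].
41 + (150.85−101.92)·(80−41)/(237.34−101.92) = 41 + 48.93·39/135.42 ≈ 55.09, so AQI = 55.
São Paulo 496.16: bracket 419.34–549.57 → index 121–180; slope 59/130.23, offset 76.82.
AQI = 121 + 59/130.23·76.82 ≈ 155.80 ⇒ 156.
Cairo: row 549.58–666.71 (AQI 181–280). (280−181)·(599.51−549.58)/(666.71−549.58) + 181 = 99·49.93/117.13 + 181 ≈ 223.20 → 223.
Delhi: 119.72 ∈ [101.92, 237.34] ↔ index [41, 80].
41 + (119.72−101.92)·(80−41)/(237.34−101.92) = 41 + 17.80·39/135.42 ≈ 46.13, so AQI = 46.
AQIs: Mumbai=55, São Paulo=156, Cairo=223, Delhi=46. Sum = 55 + 156 + 223 + 46 = 480.

480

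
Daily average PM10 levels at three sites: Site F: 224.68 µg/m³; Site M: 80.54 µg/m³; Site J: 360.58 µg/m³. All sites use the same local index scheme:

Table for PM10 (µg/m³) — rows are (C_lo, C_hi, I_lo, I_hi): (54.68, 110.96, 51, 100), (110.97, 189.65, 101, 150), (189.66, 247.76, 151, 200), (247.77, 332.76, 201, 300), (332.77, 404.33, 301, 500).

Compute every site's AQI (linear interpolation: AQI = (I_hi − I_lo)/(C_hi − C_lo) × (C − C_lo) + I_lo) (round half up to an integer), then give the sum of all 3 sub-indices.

Site F 224.68: bracket 189.66–247.76 → index 151–200; slope 49/58.10, offset 35.02.
AQI = 151 + 49/58.10·35.02 ≈ 180.53 ⇒ 181.
Site M: 80.54 lies in 54.68–110.96, so I_lo=51, I_hi=100, C_lo=54.68, C_hi=110.96.
(100−51)/(110.96−54.68) × (80.54−54.68) + 51 = 49/56.28 × 25.86 + 51 ≈ 73.51 → 74.
Site J: 360.58 ∈ [332.77, 404.33] ↔ index [301, 500].
301 + (360.58−332.77)·(500−301)/(404.33−332.77) = 301 + 27.81·199/71.56 ≈ 378.34, so AQI = 378.
AQIs: Site F=181, Site M=74, Site J=378. Sum = 181 + 74 + 378 = 633.

633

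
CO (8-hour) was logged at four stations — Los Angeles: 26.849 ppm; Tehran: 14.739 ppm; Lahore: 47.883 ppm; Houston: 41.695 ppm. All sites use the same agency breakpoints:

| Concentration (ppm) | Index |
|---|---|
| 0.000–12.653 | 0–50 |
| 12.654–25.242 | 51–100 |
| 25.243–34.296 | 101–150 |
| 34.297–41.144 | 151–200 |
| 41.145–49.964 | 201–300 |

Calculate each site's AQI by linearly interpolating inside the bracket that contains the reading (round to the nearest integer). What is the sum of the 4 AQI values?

653

Los Angeles 26.849: bracket 25.243–34.296 → index 101–150; slope 49/9.053, offset 1.606.
AQI = 101 + 49/9.053·1.606 ≈ 109.69 ⇒ 110.
Tehran 14.739: bracket 12.654–25.242 → index 51–100; slope 49/12.588, offset 2.085.
AQI = 51 + 49/12.588·2.085 ≈ 59.12 ⇒ 59.
Lahore: 47.883 lies in 41.145–49.964, so I_lo=201, I_hi=300, C_lo=41.145, C_hi=49.964.
(300−201)/(49.964−41.145) × (47.883−41.145) + 201 = 99/8.819 × 6.738 + 201 ≈ 276.64 → 277.
Houston: row 41.145–49.964 (AQI 201–300). (300−201)·(41.695−41.145)/(49.964−41.145) + 201 = 99·0.550/8.819 + 201 ≈ 207.17 → 207.
AQIs: Los Angeles=110, Tehran=59, Lahore=277, Houston=207. Sum = 110 + 59 + 277 + 207 = 653.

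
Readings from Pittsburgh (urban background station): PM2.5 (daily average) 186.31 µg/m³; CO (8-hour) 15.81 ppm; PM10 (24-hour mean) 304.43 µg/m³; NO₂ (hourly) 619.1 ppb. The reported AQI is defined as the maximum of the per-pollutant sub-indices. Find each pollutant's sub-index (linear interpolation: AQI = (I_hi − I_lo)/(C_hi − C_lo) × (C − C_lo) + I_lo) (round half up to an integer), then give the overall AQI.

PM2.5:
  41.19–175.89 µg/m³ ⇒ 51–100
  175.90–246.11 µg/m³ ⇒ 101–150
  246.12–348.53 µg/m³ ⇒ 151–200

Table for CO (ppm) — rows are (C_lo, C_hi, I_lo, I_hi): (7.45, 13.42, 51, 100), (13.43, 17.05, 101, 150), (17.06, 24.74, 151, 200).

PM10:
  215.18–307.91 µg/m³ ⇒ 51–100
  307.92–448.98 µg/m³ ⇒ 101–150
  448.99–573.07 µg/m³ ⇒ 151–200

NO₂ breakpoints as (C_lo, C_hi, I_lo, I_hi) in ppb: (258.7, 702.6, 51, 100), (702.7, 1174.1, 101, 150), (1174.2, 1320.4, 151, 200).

133

PM2.5: 186.31 lies in 175.90–246.11, so I_lo=101, I_hi=150, C_lo=175.90, C_hi=246.11.
(150−101)/(246.11−175.90) × (186.31−175.90) + 101 = 49/70.21 × 10.41 + 101 ≈ 108.27 → 108.
CO: 15.81 lies in 13.43–17.05, so I_lo=101, I_hi=150, C_lo=13.43, C_hi=17.05.
(150−101)/(17.05−13.43) × (15.81−13.43) + 101 = 49/3.62 × 2.38 + 101 ≈ 133.22 → 133.
PM10: 304.43 lies in 215.18–307.91, so I_lo=51, I_hi=100, C_lo=215.18, C_hi=307.91.
(100−51)/(307.91−215.18) × (304.43−215.18) + 51 = 49/92.73 × 89.25 + 51 ≈ 98.16 → 98.
NO₂: row 258.7–702.6 (AQI 51–100). (100−51)·(619.1−258.7)/(702.6−258.7) + 51 = 49·360.4/443.9 + 51 ≈ 90.78 → 91.
Sub-indices: PM2.5→108, CO→133, PM10→98, NO₂→91. Overall AQI = max = 133; dominant pollutant is CO.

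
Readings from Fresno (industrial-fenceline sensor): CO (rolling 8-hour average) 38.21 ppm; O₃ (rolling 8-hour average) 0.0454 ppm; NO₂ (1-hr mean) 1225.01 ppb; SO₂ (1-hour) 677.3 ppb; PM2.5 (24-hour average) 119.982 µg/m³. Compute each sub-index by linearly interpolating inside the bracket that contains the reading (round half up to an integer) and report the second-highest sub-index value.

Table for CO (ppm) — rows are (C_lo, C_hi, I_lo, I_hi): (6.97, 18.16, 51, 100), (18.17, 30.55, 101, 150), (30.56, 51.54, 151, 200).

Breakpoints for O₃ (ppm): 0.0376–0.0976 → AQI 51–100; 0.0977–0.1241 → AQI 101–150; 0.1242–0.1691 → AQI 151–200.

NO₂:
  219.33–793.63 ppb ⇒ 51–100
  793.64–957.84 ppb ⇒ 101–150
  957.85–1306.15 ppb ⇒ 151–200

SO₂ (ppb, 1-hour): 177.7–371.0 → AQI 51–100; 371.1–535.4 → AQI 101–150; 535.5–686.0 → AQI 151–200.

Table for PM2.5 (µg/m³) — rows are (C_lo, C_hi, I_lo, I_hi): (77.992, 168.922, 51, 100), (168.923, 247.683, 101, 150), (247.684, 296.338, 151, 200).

CO: 38.21 ∈ [30.56, 51.54] ↔ index [151, 200].
151 + (38.21−30.56)·(200−151)/(51.54−30.56) = 151 + 7.65·49/20.98 ≈ 168.87, so AQI = 169.
O₃: 0.0454 lies in 0.0376–0.0976, so I_lo=51, I_hi=100, C_lo=0.0376, C_hi=0.0976.
(100−51)/(0.0976−0.0376) × (0.0454−0.0376) + 51 = 49/0.0600 × 0.0078 + 51 ≈ 57.37 → 57.
NO₂ 1225.01: bracket 957.85–1306.15 → index 151–200; slope 49/348.30, offset 267.16.
AQI = 151 + 49/348.30·267.16 ≈ 188.58 ⇒ 189.
SO₂ 677.3: bracket 535.5–686.0 → index 151–200; slope 49/150.5, offset 141.8.
AQI = 151 + 49/150.5·141.8 ≈ 197.17 ⇒ 197.
PM2.5: 119.982 ∈ [77.992, 168.922] ↔ index [51, 100].
51 + (119.982−77.992)·(100−51)/(168.922−77.992) = 51 + 41.990·49/90.930 ≈ 73.63, so AQI = 74.
Sub-indices: CO→169, O₃→57, NO₂→189, SO₂→197, PM2.5→74. Ranked high→low: 197, 189, 169, 74, 57. Second-highest sub-index = 189.

189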